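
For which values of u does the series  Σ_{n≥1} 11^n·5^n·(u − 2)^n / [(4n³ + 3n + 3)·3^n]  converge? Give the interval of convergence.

[107/55, 113/55]

By the ratio test, |a_{n+1}/a_n| = [(4n³ + 3n + 3)/(4(n+1)³ + 3(n+1) + 3)] · 11·5/3 → 55/3.
Hence the series converges for |u − 2| < 1/(55/3) = 3/55, so the radius of convergence is 3/55.
At u = 113/55: absolute convergence follows by limit comparison with Σ 1/n³.
When u = 107/55, the terms are on the order of 1/n³, so the series converges absolutely by comparison with the p-series (p = 3 > 1).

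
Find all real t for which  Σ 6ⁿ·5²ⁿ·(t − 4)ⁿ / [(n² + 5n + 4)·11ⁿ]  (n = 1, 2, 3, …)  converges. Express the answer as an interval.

Ratio test: |a_{n+1}/a_n| = [(n² + 5n + 4)/((n+1)² + 5(n+1) + 4)] · 6·25/11 → 150/11 as n → ∞.
Convergence for |t − 4| · 150/11 < 1, i.e. |t − 4| < 11/150. So R = 11/150.
At t = 611/150: the series is dominated by a constant times Σ 1/n², which converges (p = 2 > 1).
Check t = 589/150: absolute convergence follows by limit comparison with Σ 1/n².

[589/150, 611/150]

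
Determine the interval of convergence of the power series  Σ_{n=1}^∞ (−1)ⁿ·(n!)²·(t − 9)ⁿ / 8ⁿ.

{9}

Ratio test: |a_{n+1}/a_n| = (n+1)² · 1/8 → ∞ as n → ∞.
The terms grow without bound for any (t − 9) ≠ 0, so R = 0 (convergence only at t = 9).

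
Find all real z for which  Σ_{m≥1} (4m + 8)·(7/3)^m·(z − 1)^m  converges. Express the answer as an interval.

(4/7, 10/7)

The ratio of consecutive coefficients is [(4(m+1) + 8)/(4m + 8)] · 7/3 → 7/3.
Hence the series converges for |z − 1| < 1/(7/3) = 3/7, so the radius of convergence is 3/7.
At z = 10/7: the terms have absolute value of order m, which does not tend to 0, so the series diverges by the divergence test.
At z = 4/7: the terms have absolute value of order m, which does not tend to 0, so the series diverges by the divergence test.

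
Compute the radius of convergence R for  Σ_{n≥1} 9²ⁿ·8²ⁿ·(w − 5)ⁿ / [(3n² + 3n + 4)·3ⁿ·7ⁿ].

Ratio test: |a_{n+1}/a_n| = [(3n² + 3n + 4)/(3(n+1)² + 3(n+1) + 4)] · 81·64/(3·7) → 1728/7 as n → ∞.
Hence the series converges for |w − 5| < 1/(1728/7) = 7/1728, so the radius of convergence is 7/1728.

R = 7/1728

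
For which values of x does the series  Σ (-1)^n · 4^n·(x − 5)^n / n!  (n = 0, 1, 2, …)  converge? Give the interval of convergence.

By the ratio test, |a_{n+1}/a_n| = 4 · 1/(n+1) → 0.
The limit is 0, so the series converges for all x; R = ∞.

(−∞, ∞)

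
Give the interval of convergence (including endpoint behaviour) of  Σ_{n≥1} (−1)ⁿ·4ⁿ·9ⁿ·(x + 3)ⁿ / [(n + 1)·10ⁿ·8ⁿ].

(-47/9, -7/9]

Apply the ratio test: |a_{n+1}| / |a_n| = [(n + 1)/((n+1) + 1)] · 4·9/(10·8), which tends to 9/20 as n → ∞.
Convergence for |x + 3| · 9/20 < 1, i.e. |x + 3| < 20/9. So R = 20/9.
At x = -7/9: convergence follows from the alternating series test (terms decrease monotonically to 0).
At x = -47/9: the terms are asymptotic to a nonzero constant times 1/n, so the series diverges by limit comparison with Σ 1/n.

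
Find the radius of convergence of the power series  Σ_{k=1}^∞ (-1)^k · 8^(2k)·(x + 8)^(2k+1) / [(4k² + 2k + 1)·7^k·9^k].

R = 3√7/8

By the ratio test, |a_{k+1}/a_k| = [(4k² + 2k + 1)/(4(k+1)² + 2(k+1) + 1)] · 64/(7·9) → 64/63.
Successive powers of (x + 8) differ by 2, so the series converges when |x + 8|² · 64/63 < 1, i.e. |x + 8| < √(63/64). So R = 3√7/8.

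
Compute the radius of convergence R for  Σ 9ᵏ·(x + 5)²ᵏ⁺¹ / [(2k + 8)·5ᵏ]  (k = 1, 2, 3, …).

Ratio test: |a_{k+1}/a_k| = [(2k + 8)/(2(k+1) + 8)] · 9/5 → 9/5 as k → ∞.
Since the exponent of (x + 5) increases by 2 each term, convergence requires |x + 5|² < 5/9, hence R = √5/3.

R = √5/3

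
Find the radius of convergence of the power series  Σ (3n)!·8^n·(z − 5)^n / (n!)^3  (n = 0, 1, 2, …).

R = 1/216

By the ratio test, |a_{n+1}/a_n| = (3n+1)·(3n+2)·(3n+3)/(n+1)³ · 8 → 216.
Hence the series converges for |z − 5| < 1/(216) = 1/216, so the radius of convergence is 1/216.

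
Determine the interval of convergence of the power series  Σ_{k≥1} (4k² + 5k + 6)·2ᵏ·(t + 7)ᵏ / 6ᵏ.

Ratio test: |a_{k+1}/a_k| = [(4(k+1)² + 5(k+1) + 6)/(4k² + 5k + 6)] · 2/6 → 1/3 as k → ∞.
The series converges when 1/3 · |t + 7| < 1, giving R = 3.
When t = -4, the terms do not tend to 0, so the series diverges.
Check t = -10: the k-th term does not approach 0; divergence by the term test.

(-10, -4)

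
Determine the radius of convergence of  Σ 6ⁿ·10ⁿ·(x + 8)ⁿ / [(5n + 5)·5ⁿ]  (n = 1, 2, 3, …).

Ratio test: |a_{n+1}/a_n| = [(5n + 5)/(5(n+1) + 5)] · 6·10/5 → 12 as n → ∞.
The series converges when 12 · |x + 8| < 1, giving R = 1/12.

R = 1/12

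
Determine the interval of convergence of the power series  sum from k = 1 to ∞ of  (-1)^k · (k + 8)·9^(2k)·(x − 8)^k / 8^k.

Apply the ratio test: |a_{k+1}| / |a_k| = [((k+1) + 8)/(k + 8)] · 81/8, which tends to 81/8 as k → ∞.
Hence the series converges for |x − 8| < 1/(81/8) = 8/81, so the radius of convergence is 8/81.
At x = 656/81: the terms have absolute value of order k, which does not tend to 0, so the series diverges by the divergence test.
Check x = 640/81: the terms have absolute value of order k, which does not tend to 0, so the series diverges by the divergence test.

(640/81, 656/81)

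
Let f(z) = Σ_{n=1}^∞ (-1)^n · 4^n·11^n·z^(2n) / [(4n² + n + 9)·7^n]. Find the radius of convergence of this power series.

Ratio test: |a_{n+1}/a_n| = [(4n² + n + 9)/(4(n+1)² + (n+1) + 9)] · 4·11/7 → 44/7 as n → ∞.
Since the exponent of z increases by 2 each term, convergence requires |z|² < 7/44, hence R = √77/22.

R = √77/22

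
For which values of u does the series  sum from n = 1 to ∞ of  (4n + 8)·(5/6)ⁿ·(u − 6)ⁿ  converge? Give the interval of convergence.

(24/5, 36/5)

Ratio test: |a_{n+1}/a_n| = [(4(n+1) + 8)/(4n + 8)] · 5/6 → 5/6 as n → ∞.
Convergence for |u − 6| · 5/6 < 1, i.e. |u − 6| < 6/5. So R = 6/5.
Check u = 36/5: the terms do not tend to 0, so the series diverges.
Check u = 24/5: the n-th term does not approach 0; divergence by the term test.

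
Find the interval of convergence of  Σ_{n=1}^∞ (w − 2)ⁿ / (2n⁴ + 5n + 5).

[1, 3]

The ratio of consecutive coefficients is (2n⁴ + 5n + 5)/(2(n+1)⁴ + 5(n+1) + 5) → 1.
Hence R = 1.
When w = 3, the series is dominated by a constant times Σ 1/n⁴, which converges (p = 4 > 1).
At w = 1: absolute convergence follows by limit comparison with Σ 1/n⁴.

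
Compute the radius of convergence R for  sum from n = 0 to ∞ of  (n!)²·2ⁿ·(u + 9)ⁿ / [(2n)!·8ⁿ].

Apply the ratio test: |a_{n+1}| / |a_n| = (n+1)²/[(2n+1)·(2n+2)] · 2/8, which tends to 1/16 as n → ∞.
The series converges when 1/16 · |u + 9| < 1, giving R = 16.

R = 16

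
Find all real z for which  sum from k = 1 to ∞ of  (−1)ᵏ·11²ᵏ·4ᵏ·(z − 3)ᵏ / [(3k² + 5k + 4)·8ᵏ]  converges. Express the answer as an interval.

[361/121, 365/121]

The ratio of consecutive coefficients is [(3k² + 5k + 4)/(3(k+1)² + 5(k+1) + 4)] · 121·4/8 → 121/2.
Thus R = 1/(121/2) = 2/121.
Endpoint z = 365/121: the series is dominated by a constant times Σ 1/k², which converges (p = 2 > 1).
Check z = 361/121: the terms are on the order of 1/k², so the series converges absolutely by comparison with the p-series (p = 2 > 1).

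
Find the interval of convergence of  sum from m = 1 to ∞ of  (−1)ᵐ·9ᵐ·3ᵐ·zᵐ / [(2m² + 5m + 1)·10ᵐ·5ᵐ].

[-50/27, 50/27]

Ratio test: |a_{m+1}/a_m| = [(2m² + 5m + 1)/(2(m+1)² + 5(m+1) + 1)] · 9·3/(10·5) → 27/50 as m → ∞.
Thus R = 1/(27/50) = 50/27.
When z = 50/27, absolute convergence follows by limit comparison with Σ 1/m².
Endpoint z = -50/27: the series is dominated by a constant times Σ 1/m², which converges (p = 2 > 1).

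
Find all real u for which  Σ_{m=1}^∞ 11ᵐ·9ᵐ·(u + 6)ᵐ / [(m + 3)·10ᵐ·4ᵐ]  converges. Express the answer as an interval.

[-634/99, -554/99)

Apply the ratio test: |a_{m+1}| / |a_m| = [(m + 3)/((m+1) + 3)] · 11·9/(10·4), which tends to 99/40 as m → ∞.
The series converges when 99/40 · |u + 6| < 1, giving R = 40/99.
Endpoint u = -554/99: comparison with the harmonic series Σ 1/m shows the series diverges.
When u = -634/99, convergence follows from the alternating series test (terms decrease monotonically to 0).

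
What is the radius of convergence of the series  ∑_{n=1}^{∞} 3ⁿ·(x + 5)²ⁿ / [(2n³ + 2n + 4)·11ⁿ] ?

R = √33/3

The ratio of consecutive coefficients is [(2n³ + 2n + 4)/(2(n+1)³ + 2(n+1) + 4)] · 3/11 → 3/11.
Since the exponent of (x + 5) increases by 2 each term, convergence requires |x + 5|² < 11/3, hence R = √33/3.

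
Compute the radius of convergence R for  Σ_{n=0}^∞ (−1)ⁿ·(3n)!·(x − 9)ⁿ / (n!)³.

Apply the ratio test: |a_{n+1}| / |a_n| = (3n+1)·(3n+2)·(3n+3)/(n+1)³, which tends to 27 as n → ∞.
The series converges when 27 · |x − 9| < 1, giving R = 1/27.

R = 1/27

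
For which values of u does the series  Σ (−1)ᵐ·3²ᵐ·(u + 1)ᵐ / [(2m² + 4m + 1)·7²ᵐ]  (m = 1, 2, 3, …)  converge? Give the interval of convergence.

[-58/9, 40/9]

By the ratio test, |a_{m+1}/a_m| = [(2m² + 4m + 1)/(2(m+1)² + 4(m+1) + 1)] · 9/49 → 9/49.
Thus R = 1/(9/49) = 49/9.
Check u = 40/9: absolute convergence follows by limit comparison with Σ 1/m².
Endpoint u = -58/9: the terms are on the order of 1/m², so the series converges absolutely by comparison with the p-series (p = 2 > 1).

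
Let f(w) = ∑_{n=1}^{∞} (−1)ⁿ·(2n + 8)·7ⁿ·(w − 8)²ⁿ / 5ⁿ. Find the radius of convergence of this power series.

R = √35/7

By the ratio test, |a_{n+1}/a_n| = [(2(n+1) + 8)/(2n + 8)] · 7/5 → 7/5.
Writing y = (w − 8)², the series in y has radius 5/7, so |w − 8| < √(5/7) and R = √35/7.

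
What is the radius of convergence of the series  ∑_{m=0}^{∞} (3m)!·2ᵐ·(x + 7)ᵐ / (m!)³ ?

Ratio test: |a_{m+1}/a_m| = (3m+1)·(3m+2)·(3m+3)/(m+1)³ · 2 → 54 as m → ∞.
Convergence for |x + 7| · 54 < 1, i.e. |x + 7| < 1/54. So R = 1/54.

R = 1/54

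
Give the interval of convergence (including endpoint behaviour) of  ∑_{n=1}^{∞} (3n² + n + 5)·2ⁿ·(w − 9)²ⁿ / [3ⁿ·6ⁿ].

Apply the ratio test: |a_{n+1}| / |a_n| = [(3(n+1)² + (n+1) + 5)/(3n² + n + 5)] · 2/(3·6), which tends to 1/9 as n → ∞.
Writing y = (w − 9)², the series in y has radius 9, so |w − 9| < √(9) = 3 and R = 3.
At w = 12: the n-th term does not approach 0; divergence by the term test.
Endpoint w = 6: the n-th term does not approach 0; divergence by the term test.

(6, 12)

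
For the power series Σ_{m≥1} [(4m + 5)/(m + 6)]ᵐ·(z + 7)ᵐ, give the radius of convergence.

R = 1/4

Root test: |a_m|^(1/m) = (4m + 5)/(m + 6) → 4.
Thus R = 1/(4) = 1/4.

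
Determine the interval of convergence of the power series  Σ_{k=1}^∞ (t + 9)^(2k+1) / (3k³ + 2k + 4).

The ratio of consecutive coefficients is (3k³ + 2k + 4)/(3(k+1)³ + 2(k+1) + 4) → 1.
Since the exponent of (t + 9) increases by 2 each term, convergence requires |t + 9|² < 1, hence R = 1.
Endpoint t = -8: absolute convergence follows by limit comparison with Σ 1/k³.
Endpoint t = -10: the series is dominated by a constant times Σ 1/k³, which converges (p = 3 > 1).

[-10, -8]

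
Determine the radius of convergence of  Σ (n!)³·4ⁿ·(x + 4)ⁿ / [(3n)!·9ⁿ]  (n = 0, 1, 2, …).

By the ratio test, |a_{n+1}/a_n| = (n+1)³/[(3n+1)·(3n+2)·(3n+3)] · 4/9 → 4/243.
Convergence for |x + 4| · 4/243 < 1, i.e. |x + 4| < 243/4. So R = 243/4.

R = 243/4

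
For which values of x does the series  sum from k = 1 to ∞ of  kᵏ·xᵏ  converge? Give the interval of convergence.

{0}

By the Cauchy root test, |a_k|^(1/k) = k → ∞.
The root grows without bound, so R = 0 (convergence only at x = 0).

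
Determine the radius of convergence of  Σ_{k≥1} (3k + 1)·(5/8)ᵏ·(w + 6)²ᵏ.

R = 2√10/5

Ratio test: |a_{k+1}/a_k| = [(3(k+1) + 1)/(3k + 1)] · 5/8 → 5/8 as k → ∞.
Since the exponent of (w + 6) increases by 2 each term, convergence requires |w + 6|² < 8/5, hence R = 2√10/5.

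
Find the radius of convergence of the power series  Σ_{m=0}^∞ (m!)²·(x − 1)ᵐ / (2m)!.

R = 4

Apply the ratio test: |a_{m+1}| / |a_m| = (m+1)²/[(2m+1)·(2m+2)], which tends to 1/4 as m → ∞.
Thus R = 1/(1/4) = 4.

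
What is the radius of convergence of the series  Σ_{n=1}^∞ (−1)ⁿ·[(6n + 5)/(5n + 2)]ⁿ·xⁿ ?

By the Cauchy root test, |a_n|^(1/n) = (6n + 5)/(5n + 2) → 6/5.
Thus R = 1/(6/5) = 5/6.

R = 5/6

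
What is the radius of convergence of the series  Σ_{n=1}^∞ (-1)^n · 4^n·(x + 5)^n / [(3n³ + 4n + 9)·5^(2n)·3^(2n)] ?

By the ratio test, |a_{n+1}/a_n| = [(3n³ + 4n + 9)/(3(n+1)³ + 4(n+1) + 9)] · 4/(25·9) → 4/225.
The series converges when 4/225 · |x + 5| < 1, giving R = 225/4.

R = 225/4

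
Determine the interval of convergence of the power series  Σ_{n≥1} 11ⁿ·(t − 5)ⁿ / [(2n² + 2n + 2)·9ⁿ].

[46/11, 64/11]

By the ratio test, |a_{n+1}/a_n| = [(2n² + 2n + 2)/(2(n+1)² + 2(n+1) + 2)] · 11/9 → 11/9.
Thus R = 1/(11/9) = 9/11.
When t = 64/11, absolute convergence follows by limit comparison with Σ 1/n².
At t = 46/11: the terms are on the order of 1/n², so the series converges absolutely by comparison with the p-series (p = 2 > 1).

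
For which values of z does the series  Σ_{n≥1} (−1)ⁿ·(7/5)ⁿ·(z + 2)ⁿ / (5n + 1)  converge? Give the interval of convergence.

By the ratio test, |a_{n+1}/a_n| = [(5n + 1)/(5(n+1) + 1)] · 7/5 → 7/5.
Thus R = 1/(7/5) = 5/7.
At z = -9/7: convergence follows from the alternating series test (terms decrease monotonically to 0).
When z = -19/7, the terms are asymptotic to a nonzero constant times 1/n, so the series diverges by limit comparison with Σ 1/n.

(-19/7, -9/7]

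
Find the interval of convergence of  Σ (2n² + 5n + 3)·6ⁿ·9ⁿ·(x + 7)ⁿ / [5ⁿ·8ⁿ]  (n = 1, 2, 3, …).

(-209/27, -169/27)

Apply the ratio test: |a_{n+1}| / |a_n| = [(2(n+1)² + 5(n+1) + 3)/(2n² + 5n + 3)] · 6·9/(5·8), which tends to 27/20 as n → ∞.
Convergence for |x + 7| · 27/20 < 1, i.e. |x + 7| < 20/27. So R = 20/27.
When x = -169/27, the n-th term does not approach 0; divergence by the term test.
Check x = -209/27: the n-th term does not approach 0; divergence by the term test.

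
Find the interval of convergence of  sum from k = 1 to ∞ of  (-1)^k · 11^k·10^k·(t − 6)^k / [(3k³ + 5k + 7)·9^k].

[651/110, 669/110]

The ratio of consecutive coefficients is [(3k³ + 5k + 7)/(3(k+1)³ + 5(k+1) + 7)] · 11·10/9 → 110/9.
Hence the series converges for |t − 6| < 1/(110/9) = 9/110, so the radius of convergence is 9/110.
At t = 669/110: the terms are on the order of 1/k³, so the series converges absolutely by comparison with the p-series (p = 3 > 1).
Endpoint t = 651/110: the terms are on the order of 1/k³, so the series converges absolutely by comparison with the p-series (p = 3 > 1).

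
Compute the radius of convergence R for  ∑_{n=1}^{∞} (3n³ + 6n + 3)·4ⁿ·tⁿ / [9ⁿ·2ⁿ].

Ratio test: |a_{n+1}/a_n| = [(3(n+1)³ + 6(n+1) + 3)/(3n³ + 6n + 3)] · 4/(9·2) → 2/9 as n → ∞.
Thus R = 1/(2/9) = 9/2.

R = 9/2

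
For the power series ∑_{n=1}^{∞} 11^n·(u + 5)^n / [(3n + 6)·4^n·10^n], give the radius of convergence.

R = 40/11

Ratio test: |a_{n+1}/a_n| = [(3n + 6)/(3(n+1) + 6)] · 11/(4·10) → 11/40 as n → ∞.
Thus R = 1/(11/40) = 40/11.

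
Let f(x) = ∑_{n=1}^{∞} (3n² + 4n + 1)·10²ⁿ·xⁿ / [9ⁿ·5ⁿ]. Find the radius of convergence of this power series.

Ratio test: |a_{n+1}/a_n| = [(3(n+1)² + 4(n+1) + 1)/(3n² + 4n + 1)] · 100/(9·5) → 20/9 as n → ∞.
Convergence for |x| · 20/9 < 1, i.e. |x| < 9/20. So R = 9/20.

R = 9/20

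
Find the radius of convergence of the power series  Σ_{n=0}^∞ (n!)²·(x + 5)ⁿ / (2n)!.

Ratio test: |a_{n+1}/a_n| = (n+1)²/[(2n+1)·(2n+2)] → 1/4 as n → ∞.
Thus R = 1/(1/4) = 4.

R = 4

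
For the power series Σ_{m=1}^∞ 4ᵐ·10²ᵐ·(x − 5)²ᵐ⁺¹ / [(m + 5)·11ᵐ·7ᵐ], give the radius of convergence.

The ratio of consecutive coefficients is [(m + 5)/((m+1) + 5)] · 4·100/(11·7) → 400/77.
Successive powers of (x − 5) differ by 2, so the series converges when |x − 5|² · 400/77 < 1, i.e. |x − 5| < √(77/400). So R = √77/20.

R = √77/20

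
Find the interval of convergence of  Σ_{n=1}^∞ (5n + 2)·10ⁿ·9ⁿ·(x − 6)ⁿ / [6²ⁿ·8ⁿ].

Apply the ratio test: |a_{n+1}| / |a_n| = [(5(n+1) + 2)/(5n + 2)] · 10·9/(36·8), which tends to 5/16 as n → ∞.
The series converges when 5/16 · |x − 6| < 1, giving R = 16/5.
Endpoint x = 46/5: the n-th term does not approach 0; divergence by the term test.
Endpoint x = 14/5: the n-th term does not approach 0; divergence by the term test.

(14/5, 46/5)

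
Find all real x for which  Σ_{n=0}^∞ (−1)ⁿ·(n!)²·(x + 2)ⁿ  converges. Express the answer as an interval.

Ratio test: |a_{n+1}/a_n| = (n+1)² → ∞ as n → ∞.
The terms grow without bound for any (x + 2) ≠ 0, so R = 0 (convergence only at x = -2).

{-2}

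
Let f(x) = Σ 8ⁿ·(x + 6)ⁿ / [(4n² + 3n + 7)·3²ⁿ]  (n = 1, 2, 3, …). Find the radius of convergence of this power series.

R = 9/8

Apply the ratio test: |a_{n+1}| / |a_n| = [(4n² + 3n + 7)/(4(n+1)² + 3(n+1) + 7)] · 8/9, which tends to 8/9 as n → ∞.
The series converges when 8/9 · |x + 6| < 1, giving R = 9/8.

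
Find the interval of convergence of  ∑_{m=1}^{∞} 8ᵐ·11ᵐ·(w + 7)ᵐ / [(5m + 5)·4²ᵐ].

[-79/11, -75/11)

Apply the ratio test: |a_{m+1}| / |a_m| = [(5m + 5)/(5(m+1) + 5)] · 8·11/16, which tends to 11/2 as m → ∞.
The series converges when 11/2 · |w + 7| < 1, giving R = 2/11.
At w = -75/11: the terms are asymptotic to a nonzero constant times 1/m, so the series diverges by limit comparison with Σ 1/m.
Endpoint w = -79/11: an alternating series whose terms decrease to 0 in absolute value, so it converges by the Leibniz criterion.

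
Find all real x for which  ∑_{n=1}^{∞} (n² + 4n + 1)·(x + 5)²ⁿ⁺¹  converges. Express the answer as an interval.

(-6, -4)

The ratio of consecutive coefficients is ((n+1)² + 4(n+1) + 1)/(n² + 4n + 1) → 1.
Writing y = (x + 5)², the series in y has radius 1, so |x + 5| < √(1) = 1 and R = 1.
At x = -4: the terms do not tend to 0, so the series diverges.
When x = -6, the terms do not tend to 0, so the series diverges.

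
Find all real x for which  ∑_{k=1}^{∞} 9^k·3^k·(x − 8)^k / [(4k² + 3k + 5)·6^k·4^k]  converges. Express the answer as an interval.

[64/9, 80/9]

By the ratio test, |a_{k+1}/a_k| = [(4k² + 3k + 5)/(4(k+1)² + 3(k+1) + 5)] · 9·3/(6·4) → 9/8.
The series converges when 9/8 · |x − 8| < 1, giving R = 8/9.
When x = 80/9, the series is dominated by a constant times Σ 1/k², which converges (p = 2 > 1).
When x = 64/9, absolute convergence follows by limit comparison with Σ 1/k².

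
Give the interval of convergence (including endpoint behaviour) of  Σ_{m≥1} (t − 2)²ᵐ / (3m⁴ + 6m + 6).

By the ratio test, |a_{m+1}/a_m| = (3m⁴ + 6m + 6)/(3(m+1)⁴ + 6(m+1) + 6) → 1.
Since the exponent of (t − 2) increases by 2 each term, convergence requires |t − 2|² < 1, hence R = 1.
Check t = 3: the series is dominated by a constant times Σ 1/m⁴, which converges (p = 4 > 1).
Check t = 1: absolute convergence follows by limit comparison with Σ 1/m⁴.

[1, 3]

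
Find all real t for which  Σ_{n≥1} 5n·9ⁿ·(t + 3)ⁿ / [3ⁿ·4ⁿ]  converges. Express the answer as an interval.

(-13/3, -5/3)

Ratio test: |a_{n+1}/a_n| = [5(n+1)/5n] · 9/(3·4) → 3/4 as n → ∞.
Thus R = 1/(3/4) = 4/3.
At t = -5/3: the terms do not tend to 0, so the series diverges.
At t = -13/3: the terms have absolute value of order n, which does not tend to 0, so the series diverges by the divergence test.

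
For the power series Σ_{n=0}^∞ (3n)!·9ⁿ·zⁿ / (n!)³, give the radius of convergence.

R = 1/243

By the ratio test, |a_{n+1}/a_n| = (3n+1)·(3n+2)·(3n+3)/(n+1)³ · 9 → 243.
Thus R = 1/(243) = 1/243.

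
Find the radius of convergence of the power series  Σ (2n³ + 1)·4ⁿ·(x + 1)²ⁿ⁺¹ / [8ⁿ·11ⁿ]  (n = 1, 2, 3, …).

By the ratio test, |a_{n+1}/a_n| = [(2(n+1)³ + 1)/(2n³ + 1)] · 4/(8·11) → 1/22.
Writing y = (x + 1)², the series in y has radius 22, so |x + 1| < √(22) and R = √22.

R = √22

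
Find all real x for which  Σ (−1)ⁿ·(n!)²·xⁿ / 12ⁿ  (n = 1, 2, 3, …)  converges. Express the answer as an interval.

By the ratio test, |a_{n+1}/a_n| = (n+1)² · 1/12 → ∞.
Since the ratio → ∞, the series diverges for every x ≠ 0, and R = 0.

{0}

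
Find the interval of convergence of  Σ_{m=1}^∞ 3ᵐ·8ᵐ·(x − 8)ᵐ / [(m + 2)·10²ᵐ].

[23/6, 73/6)

By the ratio test, |a_{m+1}/a_m| = [(m + 2)/((m+1) + 2)] · 3·8/100 → 6/25.
Thus R = 1/(6/25) = 25/6.
Endpoint x = 73/6: comparison with the harmonic series Σ 1/m shows the series diverges.
At x = 23/6: the terms alternate in sign and decrease monotonically to 0 in absolute value (size ~ c/m), so the alternating series test gives convergence.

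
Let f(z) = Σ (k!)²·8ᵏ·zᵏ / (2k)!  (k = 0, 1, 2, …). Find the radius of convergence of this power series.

R = 1/2

By the ratio test, |a_{k+1}/a_k| = (k+1)²/[(2k+1)·(2k+2)] · 8 → 2.
The series converges when 2 · |z| < 1, giving R = 1/2.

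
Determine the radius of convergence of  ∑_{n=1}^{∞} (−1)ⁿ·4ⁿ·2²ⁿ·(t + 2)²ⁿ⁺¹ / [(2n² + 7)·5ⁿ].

R = √5/4

Ratio test: |a_{n+1}/a_n| = [(2n² + 7)/(2(n+1)² + 7)] · 4·4/5 → 16/5 as n → ∞.
Since the exponent of (t + 2) increases by 2 each term, convergence requires |t + 2|² < 5/16, hence R = √5/4.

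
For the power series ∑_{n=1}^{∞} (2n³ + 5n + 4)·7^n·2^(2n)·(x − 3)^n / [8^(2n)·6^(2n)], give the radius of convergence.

R = 576/7

The ratio of consecutive coefficients is [(2(n+1)³ + 5(n+1) + 4)/(2n³ + 5n + 4)] · 7·4/(64·36) → 7/576.
Convergence for |x − 3| · 7/576 < 1, i.e. |x − 3| < 576/7. So R = 576/7.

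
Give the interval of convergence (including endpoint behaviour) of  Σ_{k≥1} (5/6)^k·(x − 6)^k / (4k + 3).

By the ratio test, |a_{k+1}/a_k| = [(4k + 3)/(4(k+1) + 3)] · 5/6 → 5/6.
Hence the series converges for |x − 6| < 1/(5/6) = 6/5, so the radius of convergence is 6/5.
Check x = 36/5: the terms behave like c/k; limit comparison with the harmonic series gives divergence.
At x = 24/5: an alternating series whose terms decrease to 0 in absolute value, so it converges by the Leibniz criterion.

[24/5, 36/5)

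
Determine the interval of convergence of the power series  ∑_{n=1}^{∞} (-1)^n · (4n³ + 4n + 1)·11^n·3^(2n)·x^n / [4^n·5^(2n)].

(-100/99, 100/99)

By the ratio test, |a_{n+1}/a_n| = [(4(n+1)³ + 4(n+1) + 1)/(4n³ + 4n + 1)] · 11·9/(4·25) → 99/100.
Thus R = 1/(99/100) = 100/99.
Endpoint x = 100/99: the n-th term does not approach 0; divergence by the term test.
Check x = -100/99: the terms do not tend to 0, so the series diverges.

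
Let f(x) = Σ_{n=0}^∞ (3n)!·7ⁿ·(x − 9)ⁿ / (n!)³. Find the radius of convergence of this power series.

Ratio test: |a_{n+1}/a_n| = (3n+1)·(3n+2)·(3n+3)/(n+1)³ · 7 → 189 as n → ∞.
Thus R = 1/(189) = 1/189.

R = 1/189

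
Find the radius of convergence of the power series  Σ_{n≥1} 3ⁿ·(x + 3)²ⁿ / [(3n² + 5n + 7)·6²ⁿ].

The ratio of consecutive coefficients is [(3n² + 5n + 7)/(3(n+1)² + 5(n+1) + 7)] · 3/36 → 1/12.
Writing y = (x + 3)², the series in y has radius 12, so |x + 3| < √(12) and R = 2√3.

R = 2√3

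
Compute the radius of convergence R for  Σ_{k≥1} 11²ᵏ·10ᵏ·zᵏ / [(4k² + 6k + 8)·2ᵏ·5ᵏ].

Ratio test: |a_{k+1}/a_k| = [(4k² + 6k + 8)/(4(k+1)² + 6(k+1) + 8)] · 121·10/(2·5) → 121 as k → ∞.
Thus R = 1/(121) = 1/121.

R = 1/121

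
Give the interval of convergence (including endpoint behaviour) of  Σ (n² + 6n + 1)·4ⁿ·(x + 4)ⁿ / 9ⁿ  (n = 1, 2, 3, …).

By the ratio test, |a_{n+1}/a_n| = [((n+1)² + 6(n+1) + 1)/(n² + 6n + 1)] · 4/9 → 4/9.
Thus R = 1/(4/9) = 9/4.
Check x = -7/4: the n-th term does not approach 0; divergence by the term test.
Endpoint x = -25/4: the n-th term does not approach 0; divergence by the term test.

(-25/4, -7/4)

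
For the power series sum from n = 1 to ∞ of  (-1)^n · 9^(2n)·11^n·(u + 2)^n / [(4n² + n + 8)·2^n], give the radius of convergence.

Apply the ratio test: |a_{n+1}| / |a_n| = [(4n² + n + 8)/(4(n+1)² + (n+1) + 8)] · 81·11/2, which tends to 891/2 as n → ∞.
Hence the series converges for |u + 2| < 1/(891/2) = 2/891, so the radius of convergence is 2/891.

R = 2/891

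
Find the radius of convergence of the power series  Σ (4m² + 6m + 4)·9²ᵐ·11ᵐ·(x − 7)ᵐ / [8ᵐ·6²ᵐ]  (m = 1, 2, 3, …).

By the ratio test, |a_{m+1}/a_m| = [(4(m+1)² + 6(m+1) + 4)/(4m² + 6m + 4)] · 81·11/(8·36) → 99/32.
Hence the series converges for |x − 7| < 1/(99/32) = 32/99, so the radius of convergence is 32/99.

R = 32/99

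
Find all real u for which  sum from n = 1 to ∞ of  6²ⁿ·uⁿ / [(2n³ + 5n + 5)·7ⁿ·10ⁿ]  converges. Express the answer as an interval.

[-35/18, 35/18]

The ratio of consecutive coefficients is [(2n³ + 5n + 5)/(2(n+1)³ + 5(n+1) + 5)] · 36/(7·10) → 18/35.
Thus R = 1/(18/35) = 35/18.
Endpoint u = 35/18: the series is dominated by a constant times Σ 1/n³, which converges (p = 3 > 1).
At u = -35/18: absolute convergence follows by limit comparison with Σ 1/n³.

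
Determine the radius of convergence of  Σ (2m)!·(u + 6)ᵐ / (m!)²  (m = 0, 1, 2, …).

Ratio test: |a_{m+1}/a_m| = (2m+1)·(2m+2)/(m+1)² → 4 as m → ∞.
The series converges when 4 · |u + 6| < 1, giving R = 1/4.

R = 1/4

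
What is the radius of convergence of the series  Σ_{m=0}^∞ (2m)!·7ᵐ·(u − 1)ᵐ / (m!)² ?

Apply the ratio test: |a_{m+1}| / |a_m| = (2m+1)·(2m+2)/(m+1)² · 7, which tends to 28 as m → ∞.
Thus R = 1/(28) = 1/28.

R = 1/28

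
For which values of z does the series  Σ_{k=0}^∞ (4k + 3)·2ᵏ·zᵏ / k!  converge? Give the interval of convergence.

(−∞, ∞)

Ratio test: |a_{k+1}/a_k| = (4(k+1) + 3)/(4k + 3) · 2 · 1/(k+1) → 0 as k → ∞.
The ratio tends to 0 regardless of z, hence R = ∞.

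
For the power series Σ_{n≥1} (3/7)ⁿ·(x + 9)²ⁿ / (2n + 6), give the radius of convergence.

R = √21/3

Ratio test: |a_{n+1}/a_n| = [(2n + 6)/(2(n+1) + 6)] · 3/7 → 3/7 as n → ∞.
Writing y = (x + 9)², the series in y has radius 7/3, so |x + 9| < √(7/3) and R = √21/3.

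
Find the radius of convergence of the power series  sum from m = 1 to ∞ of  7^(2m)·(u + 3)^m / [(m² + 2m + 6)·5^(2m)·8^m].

The ratio of consecutive coefficients is [(m² + 2m + 6)/((m+1)² + 2(m+1) + 6)] · 49/(25·8) → 49/200.
Convergence for |u + 3| · 49/200 < 1, i.e. |u + 3| < 200/49. So R = 200/49.

R = 200/49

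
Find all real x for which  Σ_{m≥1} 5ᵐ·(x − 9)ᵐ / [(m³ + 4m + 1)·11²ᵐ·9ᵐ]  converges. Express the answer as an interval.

[-1044/5, 1134/5]

The ratio of consecutive coefficients is [(m³ + 4m + 1)/((m+1)³ + 4(m+1) + 1)] · 5/(121·9) → 5/1089.
Thus R = 1/(5/1089) = 1089/5.
Check x = 1134/5: the series is dominated by a constant times Σ 1/m³, which converges (p = 3 > 1).
When x = -1044/5, the terms are on the order of 1/m³, so the series converges absolutely by comparison with the p-series (p = 3 > 1).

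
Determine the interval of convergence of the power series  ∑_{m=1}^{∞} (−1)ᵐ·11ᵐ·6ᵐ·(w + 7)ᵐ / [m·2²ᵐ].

(-233/33, -229/33]

Apply the ratio test: |a_{m+1}| / |a_m| = [m/(m+1)] · 11·6/4, which tends to 33/2 as m → ∞.
Convergence for |w + 7| · 33/2 < 1, i.e. |w + 7| < 2/33. So R = 2/33.
When w = -229/33, an alternating series whose terms decrease to 0 in absolute value, so it converges by the Leibniz criterion.
When w = -233/33, comparison with the harmonic series Σ 1/m shows the series diverges.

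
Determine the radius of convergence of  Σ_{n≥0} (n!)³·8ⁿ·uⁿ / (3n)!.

R = 27/8

The ratio of consecutive coefficients is (n+1)³/[(3n+1)·(3n+2)·(3n+3)] · 8 → 8/27.
Convergence for |u| · 8/27 < 1, i.e. |u| < 27/8. So R = 27/8.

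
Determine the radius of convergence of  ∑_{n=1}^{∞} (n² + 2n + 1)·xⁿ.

Apply the ratio test: |a_{n+1}| / |a_n| = ((n+1)² + 2(n+1) + 1)/(n² + 2n + 1), which tends to 1 as n → ∞.
Convergence for |x| < 1, so R = 1.

R = 1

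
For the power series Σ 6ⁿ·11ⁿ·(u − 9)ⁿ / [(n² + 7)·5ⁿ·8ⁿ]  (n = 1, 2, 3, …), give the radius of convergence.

Ratio test: |a_{n+1}/a_n| = [(n² + 7)/((n+1)² + 7)] · 6·11/(5·8) → 33/20 as n → ∞.
Convergence for |u − 9| · 33/20 < 1, i.e. |u − 9| < 20/33. So R = 20/33.

R = 20/33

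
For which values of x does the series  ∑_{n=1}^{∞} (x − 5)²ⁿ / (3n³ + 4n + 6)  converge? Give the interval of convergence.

[4, 6]

The ratio of consecutive coefficients is (3n³ + 4n + 6)/(3(n+1)³ + 4(n+1) + 6) → 1.
Successive powers of (x − 5) differ by 2, so the series converges when |x − 5|² · 1 < 1, i.e. |x − 5| < √(1) = 1. So R = 1.
At x = 6: absolute convergence follows by limit comparison with Σ 1/n³.
Endpoint x = 4: the series is dominated by a constant times Σ 1/n³, which converges (p = 3 > 1).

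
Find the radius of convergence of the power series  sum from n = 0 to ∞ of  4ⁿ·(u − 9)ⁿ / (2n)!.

R = ∞

The ratio of consecutive coefficients is 4 · 1/[(2n+1)·(2n+2)] → 0.
The ratio tends to 0 regardless of u, hence R = ∞.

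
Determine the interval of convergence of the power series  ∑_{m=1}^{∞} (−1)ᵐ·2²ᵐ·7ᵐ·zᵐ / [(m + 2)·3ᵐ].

By the ratio test, |a_{m+1}/a_m| = [(m + 2)/((m+1) + 2)] · 4·7/3 → 28/3.
Hence the series converges for |z| < 1/(28/3) = 3/28, so the radius of convergence is 3/28.
Endpoint z = 3/28: the terms alternate in sign and decrease monotonically to 0 in absolute value (size ~ c/m), so the alternating series test gives convergence.
When z = -3/28, comparison with the harmonic series Σ 1/m shows the series diverges.

(-3/28, 3/28]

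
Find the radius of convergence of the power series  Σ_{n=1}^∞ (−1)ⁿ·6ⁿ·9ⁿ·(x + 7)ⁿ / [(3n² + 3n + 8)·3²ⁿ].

Ratio test: |a_{n+1}/a_n| = [(3n² + 3n + 8)/(3(n+1)² + 3(n+1) + 8)] · 6·9/9 → 6 as n → ∞.
Thus R = 1/(6) = 1/6.

R = 1/6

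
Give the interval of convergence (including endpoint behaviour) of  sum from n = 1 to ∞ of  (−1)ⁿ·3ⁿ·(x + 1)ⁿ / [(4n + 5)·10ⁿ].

Apply the ratio test: |a_{n+1}| / |a_n| = [(4n + 5)/(4(n+1) + 5)] · 3/10, which tends to 3/10 as n → ∞.
Thus R = 1/(3/10) = 10/3.
When x = 7/3, the terms alternate in sign and decrease monotonically to 0 in absolute value (size ~ c/n), so the alternating series test gives convergence.
At x = -13/3: the terms are asymptotic to a nonzero constant times 1/n, so the series diverges by limit comparison with Σ 1/n.

(-13/3, 7/3]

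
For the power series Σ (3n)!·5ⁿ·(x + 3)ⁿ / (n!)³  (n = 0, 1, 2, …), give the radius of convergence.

R = 1/135

Apply the ratio test: |a_{n+1}| / |a_n| = (3n+1)·(3n+2)·(3n+3)/(n+1)³ · 5, which tends to 135 as n → ∞.
Convergence for |x + 3| · 135 < 1, i.e. |x + 3| < 1/135. So R = 1/135.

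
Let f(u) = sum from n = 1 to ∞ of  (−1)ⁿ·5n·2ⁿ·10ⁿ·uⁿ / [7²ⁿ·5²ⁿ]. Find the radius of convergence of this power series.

Ratio test: |a_{n+1}/a_n| = [5(n+1)/5n] · 2·10/(49·25) → 4/245 as n → ∞.
Convergence for |u| · 4/245 < 1, i.e. |u| < 245/4. So R = 245/4.

R = 245/4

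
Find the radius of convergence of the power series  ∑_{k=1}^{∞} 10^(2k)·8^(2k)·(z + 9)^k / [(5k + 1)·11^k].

By the ratio test, |a_{k+1}/a_k| = [(5k + 1)/(5(k+1) + 1)] · 100·64/11 → 6400/11.
Hence the series converges for |z + 9| < 1/(6400/11) = 11/6400, so the radius of convergence is 11/6400.

R = 11/6400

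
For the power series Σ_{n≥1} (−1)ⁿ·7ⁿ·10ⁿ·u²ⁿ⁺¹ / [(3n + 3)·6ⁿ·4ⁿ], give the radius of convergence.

R = 2√105/35

By the ratio test, |a_{n+1}/a_n| = [(3n + 3)/(3(n+1) + 3)] · 7·10/(6·4) → 35/12.
Since the exponent of u increases by 2 each term, convergence requires |u|² < 12/35, hence R = 2√105/35.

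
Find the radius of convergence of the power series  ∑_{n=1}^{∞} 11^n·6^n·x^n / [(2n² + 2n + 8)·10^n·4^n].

R = 20/33

By the ratio test, |a_{n+1}/a_n| = [(2n² + 2n + 8)/(2(n+1)² + 2(n+1) + 8)] · 11·6/(10·4) → 33/20.
Hence the series converges for |x| < 1/(33/20) = 20/33, so the radius of convergence is 20/33.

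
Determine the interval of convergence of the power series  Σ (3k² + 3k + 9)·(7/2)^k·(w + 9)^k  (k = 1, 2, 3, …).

(-65/7, -61/7)

Ratio test: |a_{k+1}/a_k| = [(3(k+1)² + 3(k+1) + 9)/(3k² + 3k + 9)] · 7/2 → 7/2 as k → ∞.
Hence the series converges for |w + 9| < 1/(7/2) = 2/7, so the radius of convergence is 2/7.
When w = -61/7, the k-th term does not approach 0; divergence by the term test.
Endpoint w = -65/7: the terms have absolute value of order k², which does not tend to 0, so the series diverges by the divergence test.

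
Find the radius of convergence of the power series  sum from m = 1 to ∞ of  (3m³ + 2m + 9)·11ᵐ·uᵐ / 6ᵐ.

R = 6/11

The ratio of consecutive coefficients is [(3(m+1)³ + 2(m+1) + 9)/(3m³ + 2m + 9)] · 11/6 → 11/6.
Hence the series converges for |u| < 1/(11/6) = 6/11, so the radius of convergence is 6/11.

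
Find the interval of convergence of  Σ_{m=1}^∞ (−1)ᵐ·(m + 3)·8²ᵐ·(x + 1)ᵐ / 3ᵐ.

(-67/64, -61/64)

The ratio of consecutive coefficients is [((m+1) + 3)/(m + 3)] · 64/3 → 64/3.
The series converges when 64/3 · |x + 1| < 1, giving R = 3/64.
Check x = -61/64: the terms do not tend to 0, so the series diverges.
At x = -67/64: the terms do not tend to 0, so the series diverges.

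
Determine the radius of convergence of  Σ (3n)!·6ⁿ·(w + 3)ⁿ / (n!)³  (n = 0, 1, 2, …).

R = 1/162

The ratio of consecutive coefficients is (3n+1)·(3n+2)·(3n+3)/(n+1)³ · 6 → 162.
Convergence for |w + 3| · 162 < 1, i.e. |w + 3| < 1/162. So R = 1/162.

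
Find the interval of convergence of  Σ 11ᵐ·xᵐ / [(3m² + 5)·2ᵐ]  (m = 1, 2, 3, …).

[-2/11, 2/11]

Apply the ratio test: |a_{m+1}| / |a_m| = [(3m² + 5)/(3(m+1)² + 5)] · 11/2, which tends to 11/2 as m → ∞.
The series converges when 11/2 · |x| < 1, giving R = 2/11.
When x = 2/11, the series is dominated by a constant times Σ 1/m², which converges (p = 2 > 1).
When x = -2/11, the series is dominated by a constant times Σ 1/m², which converges (p = 2 > 1).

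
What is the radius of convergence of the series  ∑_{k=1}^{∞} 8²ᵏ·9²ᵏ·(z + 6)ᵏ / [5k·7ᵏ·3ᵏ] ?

R = 7/1728

Apply the ratio test: |a_{k+1}| / |a_k| = [5k/5(k+1)] · 64·81/(7·3), which tends to 1728/7 as k → ∞.
Convergence for |z + 6| · 1728/7 < 1, i.e. |z + 6| < 7/1728. So R = 7/1728.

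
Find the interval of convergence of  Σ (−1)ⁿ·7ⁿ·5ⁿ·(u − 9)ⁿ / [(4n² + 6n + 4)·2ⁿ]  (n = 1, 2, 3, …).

[313/35, 317/35]

By the ratio test, |a_{n+1}/a_n| = [(4n² + 6n + 4)/(4(n+1)² + 6(n+1) + 4)] · 7·5/2 → 35/2.
Thus R = 1/(35/2) = 2/35.
Check u = 317/35: absolute convergence follows by limit comparison with Σ 1/n².
Check u = 313/35: the terms are on the order of 1/n², so the series converges absolutely by comparison with the p-series (p = 2 > 1).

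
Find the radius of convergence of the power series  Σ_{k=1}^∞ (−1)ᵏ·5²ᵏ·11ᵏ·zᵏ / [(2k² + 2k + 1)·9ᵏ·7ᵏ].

R = 63/275

Apply the ratio test: |a_{k+1}| / |a_k| = [(2k² + 2k + 1)/(2(k+1)² + 2(k+1) + 1)] · 25·11/(9·7), which tends to 275/63 as k → ∞.
Convergence for |z| · 275/63 < 1, i.e. |z| < 63/275. So R = 63/275.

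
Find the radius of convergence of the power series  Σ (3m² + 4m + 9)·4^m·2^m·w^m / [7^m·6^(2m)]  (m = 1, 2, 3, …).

R = 63/2

By the ratio test, |a_{m+1}/a_m| = [(3(m+1)² + 4(m+1) + 9)/(3m² + 4m + 9)] · 4·2/(7·36) → 2/63.
Thus R = 1/(2/63) = 63/2.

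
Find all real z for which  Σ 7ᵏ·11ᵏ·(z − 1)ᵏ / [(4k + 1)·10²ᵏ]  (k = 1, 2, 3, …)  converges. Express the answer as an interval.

Ratio test: |a_{k+1}/a_k| = [(4k + 1)/(4(k+1) + 1)] · 7·11/100 → 77/100 as k → ∞.
Hence the series converges for |z − 1| < 1/(77/100) = 100/77, so the radius of convergence is 100/77.
Endpoint z = 177/77: comparison with the harmonic series Σ 1/k shows the series diverges.
At z = -23/77: convergence follows from the alternating series test (terms decrease monotonically to 0).

[-23/77, 177/77)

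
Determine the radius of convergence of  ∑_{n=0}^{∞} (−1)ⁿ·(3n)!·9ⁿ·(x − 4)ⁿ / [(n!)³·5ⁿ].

Ratio test: |a_{n+1}/a_n| = (3n+1)·(3n+2)·(3n+3)/(n+1)³ · 9/5 → 243/5 as n → ∞.
Thus R = 1/(243/5) = 5/243.

R = 5/243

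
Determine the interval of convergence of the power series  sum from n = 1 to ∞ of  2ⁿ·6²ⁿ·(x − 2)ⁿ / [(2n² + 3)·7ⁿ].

[137/72, 151/72]

By the ratio test, |a_{n+1}/a_n| = [(2n² + 3)/(2(n+1)² + 3)] · 2·36/7 → 72/7.
Thus R = 1/(72/7) = 7/72.
Endpoint x = 151/72: the series is dominated by a constant times Σ 1/n², which converges (p = 2 > 1).
Endpoint x = 137/72: absolute convergence follows by limit comparison with Σ 1/n².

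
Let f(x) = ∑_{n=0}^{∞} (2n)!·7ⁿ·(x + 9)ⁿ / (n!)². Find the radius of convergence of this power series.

R = 1/28

The ratio of consecutive coefficients is (2n+1)·(2n+2)/(n+1)² · 7 → 28.
The series converges when 28 · |x + 9| < 1, giving R = 1/28.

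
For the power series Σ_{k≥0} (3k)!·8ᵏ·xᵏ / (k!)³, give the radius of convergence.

By the ratio test, |a_{k+1}/a_k| = (3k+1)·(3k+2)·(3k+3)/(k+1)³ · 8 → 216.
The series converges when 216 · |x| < 1, giving R = 1/216.

R = 1/216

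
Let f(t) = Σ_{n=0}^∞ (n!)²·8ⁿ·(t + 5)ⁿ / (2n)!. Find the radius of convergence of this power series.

By the ratio test, |a_{n+1}/a_n| = (n+1)²/[(2n+1)·(2n+2)] · 8 → 2.
Convergence for |t + 5| · 2 < 1, i.e. |t + 5| < 1/2. So R = 1/2.

R = 1/2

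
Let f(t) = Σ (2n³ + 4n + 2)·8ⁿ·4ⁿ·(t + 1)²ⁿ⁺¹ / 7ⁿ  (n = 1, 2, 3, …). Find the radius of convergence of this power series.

R = √14/8

By the ratio test, |a_{n+1}/a_n| = [(2(n+1)³ + 4(n+1) + 2)/(2n³ + 4n + 2)] · 8·4/7 → 32/7.
Writing y = (t + 1)², the series in y has radius 7/32, so |t + 1| < √(7/32) and R = √14/8.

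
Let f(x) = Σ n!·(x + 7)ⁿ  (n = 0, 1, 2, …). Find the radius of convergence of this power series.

R = 0

Ratio test: |a_{n+1}/a_n| = (n+1) → ∞ as n → ∞.
The terms grow without bound for any (x + 7) ≠ 0, so R = 0 (convergence only at x = -7).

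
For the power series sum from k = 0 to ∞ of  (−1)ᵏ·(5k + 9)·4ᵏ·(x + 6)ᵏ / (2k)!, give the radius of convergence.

Apply the ratio test: |a_{k+1}| / |a_k| = (5(k+1) + 9)/(5k + 9) · 4 · 1/[(2k+1)·(2k+2)], which tends to 0 as k → ∞.
The ratio tends to 0 regardless of x, hence R = ∞.

R = ∞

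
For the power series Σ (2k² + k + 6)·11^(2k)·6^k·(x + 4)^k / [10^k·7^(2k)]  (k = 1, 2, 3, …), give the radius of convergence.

By the ratio test, |a_{k+1}/a_k| = [(2(k+1)² + (k+1) + 6)/(2k² + k + 6)] · 121·6/(10·49) → 363/245.
Thus R = 1/(363/245) = 245/363.

R = 245/363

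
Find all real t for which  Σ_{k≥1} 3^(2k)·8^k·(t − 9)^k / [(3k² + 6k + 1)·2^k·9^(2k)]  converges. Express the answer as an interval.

[27/4, 45/4]

Apply the ratio test: |a_{k+1}| / |a_k| = [(3k² + 6k + 1)/(3(k+1)² + 6(k+1) + 1)] · 9·8/(2·81), which tends to 4/9 as k → ∞.
Hence the series converges for |t − 9| < 1/(4/9) = 9/4, so the radius of convergence is 9/4.
Endpoint t = 45/4: the series is dominated by a constant times Σ 1/k², which converges (p = 2 > 1).
At t = 27/4: the series is dominated by a constant times Σ 1/k², which converges (p = 2 > 1).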